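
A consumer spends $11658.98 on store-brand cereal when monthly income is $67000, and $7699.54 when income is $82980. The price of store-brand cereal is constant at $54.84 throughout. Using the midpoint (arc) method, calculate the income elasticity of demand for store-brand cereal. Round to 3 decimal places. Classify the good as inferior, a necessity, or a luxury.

With a constant price, Q₁ = 11658.98/54.84 = 212.600 and Q₂ = 7699.54/54.84 = 140.400 (equivalently, work directly with expenditure since P cancels).
Midpoint %ΔQ = (7699.54 − 11658.98)/9679.26 = -0.40906; midpoint %ΔI = (82980 − 67000)/74990 = 0.21310.
η = -0.40906 / 0.21310 = -1.920.
η < 0 ⇒ inferior good.

-1.920 (inferior good)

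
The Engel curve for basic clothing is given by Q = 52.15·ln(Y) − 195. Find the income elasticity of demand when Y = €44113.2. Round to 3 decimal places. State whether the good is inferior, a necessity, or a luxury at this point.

At Y = 44113.2: Q = 362.719.
dQ/dY = 52.15/Y = 0.00118219 at this income.
η = (dQ/dY)·(Y/Q) = 0.00118219 × (44113.2/362.719) = 0.144.
Since 0 < η < 1, the good is a necessity.

0.144 (necessity)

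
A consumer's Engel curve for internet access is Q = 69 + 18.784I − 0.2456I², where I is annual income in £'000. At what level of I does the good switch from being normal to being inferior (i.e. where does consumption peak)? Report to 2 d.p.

38.24

dQ/dI = 18.784 − 0.4912I.
The good is inferior where dQ/dI < 0. Setting dQ/dI = 0 gives I = 18.784 / 0.4912 = 38.24.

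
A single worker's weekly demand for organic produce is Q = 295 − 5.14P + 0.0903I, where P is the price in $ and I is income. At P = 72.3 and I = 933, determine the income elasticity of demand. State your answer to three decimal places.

11.045

At P = 72.3, I = 933: Q = 7.628.
Holding P constant, ∂Q/∂I = 0.0903.
η_I = (∂Q/∂I)·(I/Q) = 0.0903 × (933/7.628) = 11.045.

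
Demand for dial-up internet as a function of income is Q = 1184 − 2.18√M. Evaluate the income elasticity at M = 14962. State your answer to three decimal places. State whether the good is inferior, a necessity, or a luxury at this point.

-0.145 (inferior good)

At M = 14962: Q = 917.344.
dQ/dM = -2.18/(2√M) = -0.00891111 at this income.
η = (dQ/dM)·(M/Q) = -0.00891111 × (14962/917.344) = -0.145.
Since η < 0, the good is an inferior good.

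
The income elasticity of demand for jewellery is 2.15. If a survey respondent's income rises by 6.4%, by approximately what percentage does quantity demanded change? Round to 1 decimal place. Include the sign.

%ΔQ ≈ η × %ΔI = 2.15 × 6.4% = 13.8%.

13.8%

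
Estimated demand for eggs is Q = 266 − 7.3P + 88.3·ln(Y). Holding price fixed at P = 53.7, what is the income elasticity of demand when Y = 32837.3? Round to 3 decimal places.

At P = 53.7, Y = 32837.3: Q = 792.250.
Holding P constant, ∂Q/∂Y = 88.3/Y = 0.00268902.
η_Y = (∂Q/∂Y)·(Y/Q) = 0.00268902 × (32837.3/792.250) = 0.111.

0.111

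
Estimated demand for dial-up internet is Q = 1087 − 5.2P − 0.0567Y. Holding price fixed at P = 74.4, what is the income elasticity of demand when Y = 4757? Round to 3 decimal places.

-0.627

At P = 74.4, Y = 4757: Q = 430.398.
Holding P constant, ∂Q/∂Y = −0.0567.
η_Y = (∂Q/∂Y)·(Y/Q) = -0.0567 × (4757/430.398) = -0.627.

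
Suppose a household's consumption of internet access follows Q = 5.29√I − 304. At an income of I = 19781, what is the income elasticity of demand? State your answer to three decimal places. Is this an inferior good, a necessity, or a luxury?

At I = 19781: Q = 440.012.
dQ/dI = 5.29/(2√I) = 0.0188062 at this income.
η = (dQ/dI)·(I/Q) = 0.0188062 × (19781/440.012) = 0.845.
Since 0 < η < 1, the good is a necessity.

0.845 (necessity)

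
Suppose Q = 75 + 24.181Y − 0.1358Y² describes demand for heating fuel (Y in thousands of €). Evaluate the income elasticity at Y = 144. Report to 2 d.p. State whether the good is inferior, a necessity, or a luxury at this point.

-2.90 (inferior good)

At Y = 144: Q = 741.1152.
dQ/dY = 24.181 − 0.2716Y = -14.92940.
η = (dQ/dY)·(Y/Q) = -14.92940 × (144/741.1152) = -2.90.
η < 0 ⇒ inferior good.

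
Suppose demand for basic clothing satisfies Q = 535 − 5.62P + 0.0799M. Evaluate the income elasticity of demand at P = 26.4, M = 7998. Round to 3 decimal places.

0.623

At P = 26.4, M = 7998: Q = 1025.672.
Holding P constant, ∂Q/∂M = 0.0799.
η_M = (∂Q/∂M)·(M/Q) = 0.0799 × (7998/1025.672) = 0.623.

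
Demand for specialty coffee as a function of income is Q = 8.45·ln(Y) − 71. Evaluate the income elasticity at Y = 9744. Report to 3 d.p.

At Y = 9744: Q = 6.608.
dQ/dY = 8.45/Y = 0.0008672 at this income.
η = (dQ/dY)·(Y/Q) = 0.0008672 × (9744/6.608) = 1.279.

1.279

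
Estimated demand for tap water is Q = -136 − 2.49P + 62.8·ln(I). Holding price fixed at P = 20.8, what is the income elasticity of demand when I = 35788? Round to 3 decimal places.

0.133

At P = 20.8, I = 35788: Q = 470.689.
Holding P constant, ∂Q/∂I = 62.8/I = 0.00175478.
η_I = (∂Q/∂I)·(I/Q) = 0.00175478 × (35788/470.689) = 0.133.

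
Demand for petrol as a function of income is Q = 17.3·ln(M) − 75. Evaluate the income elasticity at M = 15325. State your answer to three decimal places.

At M = 15325: Q = 91.724.
dQ/dM = 17.3/M = 0.00112887 at this income.
η = (dQ/dM)·(M/Q) = 0.00112887 × (15325/91.724) = 0.189.

0.189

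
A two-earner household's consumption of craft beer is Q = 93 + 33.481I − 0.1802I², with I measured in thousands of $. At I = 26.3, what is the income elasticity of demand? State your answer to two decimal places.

At I = 26.3: Q = 848.9078.
dQ/dI = 33.481 − 0.3604I = 24.00248.
η = (dQ/dI)·(I/Q) = 24.00248 × (26.3/848.9078) = 0.74.

0.74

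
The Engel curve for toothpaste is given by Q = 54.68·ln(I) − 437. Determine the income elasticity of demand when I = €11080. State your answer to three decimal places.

0.757

At I = 11080: Q = 72.229.
dQ/dI = 54.68/I = 0.00493502 at this income.
η = (dQ/dI)·(I/Q) = 0.00493502 × (11080/72.229) = 0.757.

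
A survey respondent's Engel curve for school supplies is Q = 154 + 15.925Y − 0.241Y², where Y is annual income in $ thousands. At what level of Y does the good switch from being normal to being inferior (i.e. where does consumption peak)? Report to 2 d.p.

33.04

dQ/dY = 15.925 − 0.482Y.
The good is inferior where dQ/dY < 0. Setting dQ/dY = 0 gives Y = 15.925 / 0.482 = 33.04.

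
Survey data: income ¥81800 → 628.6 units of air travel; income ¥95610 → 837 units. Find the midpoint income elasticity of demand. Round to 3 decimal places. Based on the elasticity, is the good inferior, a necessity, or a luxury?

1.827 (luxury)

ΔQ = 837 − 628.6 = 208.4; midpoint Q̄ = (628.6 + 837)/2 = 732.8.
ΔI = 95610 − 81800 = 13810; midpoint Ī = (81800 + 95610)/2 = 88705.
η = (ΔQ/Q̄) ÷ (ΔI/Ī) = (208.4/732.8) ÷ (13810/88705) = 1.827.
η > 1 ⇒ luxury.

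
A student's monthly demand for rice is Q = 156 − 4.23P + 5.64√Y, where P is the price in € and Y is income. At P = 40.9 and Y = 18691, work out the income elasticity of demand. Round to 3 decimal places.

At P = 40.9, Y = 18691: Q = 754.066.
Holding P constant, ∂Q/∂Y = 5.64/(2√Y) = 0.0206268.
η_Y = (∂Q/∂Y)·(Y/Q) = 0.0206268 × (18691/754.066) = 0.511.

0.511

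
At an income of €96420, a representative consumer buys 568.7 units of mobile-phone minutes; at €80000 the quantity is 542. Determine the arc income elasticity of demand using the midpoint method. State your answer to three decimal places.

0.258

ΔQ = 542 − 568.7 = -26.7; midpoint Q̄ = (568.7 + 542)/2 = 555.35.
ΔI = 80000 − 96420 = -16420; midpoint Ī = (96420 + 80000)/2 = 88210.
η = (ΔQ/Q̄) ÷ (ΔI/Ī) = (-26.7/555.35) ÷ (-16420/88210) = 0.258.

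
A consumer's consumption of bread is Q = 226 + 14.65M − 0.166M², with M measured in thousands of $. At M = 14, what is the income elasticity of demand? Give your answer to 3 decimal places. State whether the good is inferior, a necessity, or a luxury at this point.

0.351 (necessity)

At M = 14: Q = 398.5640.
dQ/dM = 14.65 − 0.332M = 10.00200.
η = (dQ/dM)·(M/Q) = 10.00200 × (14/398.5640) = 0.351.
0 < η < 1 ⇒ necessity.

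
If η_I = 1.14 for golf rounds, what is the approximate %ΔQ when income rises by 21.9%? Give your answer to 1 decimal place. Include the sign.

%ΔQ ≈ η × %ΔI = 1.14 × 21.9% = 25.0%.

25.0%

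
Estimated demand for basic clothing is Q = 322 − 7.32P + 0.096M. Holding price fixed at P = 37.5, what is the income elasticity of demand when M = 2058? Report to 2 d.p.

At P = 37.5, M = 2058: Q = 245.068.
Holding P constant, ∂Q/∂M = 0.096.
η_M = (∂Q/∂M)·(M/Q) = 0.096 × (2058/245.068) = 0.81.

0.81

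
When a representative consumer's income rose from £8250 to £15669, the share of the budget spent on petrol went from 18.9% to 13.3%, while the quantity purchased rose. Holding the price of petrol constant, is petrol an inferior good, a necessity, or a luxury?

necessity

Quantity rises but the budget share falls as income rises, so 0 < η < 1.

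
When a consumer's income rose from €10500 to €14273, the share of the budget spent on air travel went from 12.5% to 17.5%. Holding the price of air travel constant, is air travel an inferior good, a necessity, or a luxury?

luxury

The budget share rises as income rises, so η > 1.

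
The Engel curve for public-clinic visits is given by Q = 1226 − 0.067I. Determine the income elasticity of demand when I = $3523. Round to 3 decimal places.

At I = 3523: Q = 989.959.
dQ/dI = −0.067.
η = (dQ/dI)·(I/Q) = -0.067 × (3523/989.959) = -0.238.

-0.238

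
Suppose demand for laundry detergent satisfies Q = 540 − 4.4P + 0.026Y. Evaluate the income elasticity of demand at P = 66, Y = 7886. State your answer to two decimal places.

0.45

At P = 66, Y = 7886: Q = 454.636.
Holding P constant, ∂Q/∂Y = 0.026.
η_Y = (∂Q/∂Y)·(Y/Q) = 0.026 × (7886/454.636) = 0.45.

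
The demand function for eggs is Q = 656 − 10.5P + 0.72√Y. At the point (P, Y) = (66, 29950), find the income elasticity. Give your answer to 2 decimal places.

At P = 66, Y = 29950: Q = 87.604.
Holding P constant, ∂Q/∂Y = 0.72/(2√Y) = 0.0020802.
η_Y = (∂Q/∂Y)·(Y/Q) = 0.0020802 × (29950/87.604) = 0.71.

0.71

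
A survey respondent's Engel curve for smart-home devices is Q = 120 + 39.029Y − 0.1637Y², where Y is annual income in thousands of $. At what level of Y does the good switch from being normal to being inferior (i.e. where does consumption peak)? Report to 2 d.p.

dQ/dY = 39.029 − 0.3274Y.
The good is inferior where dQ/dY < 0. Setting dQ/dY = 0 gives Y = 39.029 / 0.3274 = 119.21.

119.21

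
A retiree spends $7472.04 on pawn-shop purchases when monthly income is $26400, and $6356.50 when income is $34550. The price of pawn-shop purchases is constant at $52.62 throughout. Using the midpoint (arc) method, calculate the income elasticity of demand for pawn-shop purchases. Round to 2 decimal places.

-0.60

With a constant price, Q₁ = 7472.04/52.62 = 142.000 and Q₂ = 6356.50/52.62 = 120.800 (equivalently, work directly with expenditure since P cancels).
Midpoint %ΔQ = (6356.50 − 7472.04)/6914.27 = -0.16134; midpoint %ΔI = (34550 − 26400)/30475 = 0.26743.
η = -0.16134 / 0.26743 = -0.60.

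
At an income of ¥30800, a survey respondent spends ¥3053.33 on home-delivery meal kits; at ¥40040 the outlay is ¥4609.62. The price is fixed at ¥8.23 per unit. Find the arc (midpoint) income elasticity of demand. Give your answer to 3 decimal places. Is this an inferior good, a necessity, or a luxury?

1.557 (luxury)

With a constant price, Q₁ = 3053.33/8.23 = 371.000 and Q₂ = 4609.62/8.23 = 560.100 (equivalently, work directly with expenditure since P cancels).
Midpoint %ΔQ = (4609.62 − 3053.33)/3831.48 = 0.40619; midpoint %ΔI = (40040 − 30800)/35420 = 0.26087.
η = 0.40619 / 0.26087 = 1.557.
η > 1 ⇒ luxury.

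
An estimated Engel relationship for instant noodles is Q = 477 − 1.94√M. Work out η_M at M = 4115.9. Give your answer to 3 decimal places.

-0.177

At M = 4115.9: Q = 352.539.
dQ/dM = -1.94/(2√M) = -0.0151196 at this income.
η = (dQ/dM)·(M/Q) = -0.0151196 × (4115.9/352.539) = -0.177.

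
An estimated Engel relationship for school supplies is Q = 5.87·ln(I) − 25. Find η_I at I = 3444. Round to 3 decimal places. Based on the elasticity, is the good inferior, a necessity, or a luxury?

At I = 3444: Q = 22.808.
dQ/dI = 5.87/I = 0.00170441 at this income.
η = (dQ/dI)·(I/Q) = 0.00170441 × (3444/22.808) = 0.257.
Since 0 < η < 1, the good is a necessity.

0.257 (necessity)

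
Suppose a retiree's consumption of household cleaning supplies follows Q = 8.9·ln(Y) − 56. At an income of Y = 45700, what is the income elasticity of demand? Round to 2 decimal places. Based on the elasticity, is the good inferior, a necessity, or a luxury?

0.23 (necessity)

At Y = 45700: Q = 39.496.
dQ/dY = 8.9/Y = 0.000194748 at this income.
η = (dQ/dY)·(Y/Q) = 0.000194748 × (45700/39.496) = 0.23.
Since 0 < η < 1, the good is a necessity.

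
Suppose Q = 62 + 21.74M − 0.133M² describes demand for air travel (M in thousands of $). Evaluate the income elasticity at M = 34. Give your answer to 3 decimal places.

At M = 34: Q = 647.4120.
dQ/dM = 21.74 − 0.266M = 12.69600.
η = (dQ/dM)·(M/Q) = 12.69600 × (34/647.4120) = 0.667.

0.667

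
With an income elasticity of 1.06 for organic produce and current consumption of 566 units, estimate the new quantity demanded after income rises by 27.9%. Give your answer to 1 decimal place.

%ΔQ ≈ η × %ΔI = 1.06 × 27.9% = 29.574%.
New Q ≈ 566 × (1 + 0.29574) = 733.4.

733.4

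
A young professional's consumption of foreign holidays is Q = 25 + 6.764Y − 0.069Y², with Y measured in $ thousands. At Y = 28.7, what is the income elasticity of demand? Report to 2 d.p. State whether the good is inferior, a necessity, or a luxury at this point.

At Y = 28.7: Q = 162.2922.
dQ/dY = 6.764 − 0.138Y = 2.80340.
η = (dQ/dY)·(Y/Q) = 2.80340 × (28.7/162.2922) = 0.50.
0 < η < 1 ⇒ necessity.

0.50 (necessity)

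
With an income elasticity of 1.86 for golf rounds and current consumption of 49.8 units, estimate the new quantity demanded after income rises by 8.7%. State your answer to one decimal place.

%ΔQ ≈ η × %ΔI = 1.86 × 8.7% = 16.182%.
New Q ≈ 49.8 × (1 + 0.16182) = 57.9.

57.9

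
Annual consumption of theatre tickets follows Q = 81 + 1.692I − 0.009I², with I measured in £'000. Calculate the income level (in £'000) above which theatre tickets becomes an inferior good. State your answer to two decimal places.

dQ/dI = 1.692 − 0.018I.
The good is inferior where dQ/dI < 0. Setting dQ/dI = 0 gives I = 1.692 / 0.018 = 94.00.

94.00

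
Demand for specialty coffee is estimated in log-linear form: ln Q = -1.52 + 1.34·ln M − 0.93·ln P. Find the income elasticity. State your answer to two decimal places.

1.34

In a log-linear demand, the coefficient on ln M is the income elasticity.
So η = 1.34.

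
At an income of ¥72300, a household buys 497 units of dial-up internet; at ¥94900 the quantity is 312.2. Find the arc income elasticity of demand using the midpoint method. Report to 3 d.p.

ΔQ = 312.2 − 497 = -184.8; midpoint Q̄ = (497 + 312.2)/2 = 404.6.
ΔI = 94900 − 72300 = 22600; midpoint Ī = (72300 + 94900)/2 = 83600.
η = (ΔQ/Q̄) ÷ (ΔI/Ī) = (-184.8/404.6) ÷ (22600/83600) = -1.690.

-1.690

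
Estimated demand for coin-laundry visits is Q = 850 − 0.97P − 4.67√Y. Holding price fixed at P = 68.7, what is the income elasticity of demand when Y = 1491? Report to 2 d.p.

-0.15

At P = 68.7, Y = 1491: Q = 603.036.
Holding P constant, ∂Q/∂Y = -4.67/(2√Y) = -0.0604711.
η_Y = (∂Q/∂Y)·(Y/Q) = -0.0604711 × (1491/603.036) = -0.15.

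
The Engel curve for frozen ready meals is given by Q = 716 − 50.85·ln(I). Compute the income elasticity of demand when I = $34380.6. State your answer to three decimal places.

-0.275

At I = 34380.6: Q = 184.859.
dQ/dI = -50.85/I = -0.00147903 at this income.
η = (dQ/dI)·(I/Q) = -0.00147903 × (34380.6/184.859) = -0.275.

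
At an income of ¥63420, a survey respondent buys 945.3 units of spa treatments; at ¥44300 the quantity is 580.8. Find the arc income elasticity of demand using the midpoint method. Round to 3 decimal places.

1.346

ΔQ = 580.8 − 945.3 = -364.5; midpoint Q̄ = (945.3 + 580.8)/2 = 763.05.
ΔI = 44300 − 63420 = -19120; midpoint Ī = (63420 + 44300)/2 = 53860.
η = (ΔQ/Q̄) ÷ (ΔI/Ī) = (-364.5/763.05) ÷ (-19120/53860) = 1.346.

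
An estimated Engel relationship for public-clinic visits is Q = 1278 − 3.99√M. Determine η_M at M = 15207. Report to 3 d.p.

At M = 15207: Q = 785.967.
dQ/dM = -3.99/(2√M) = -0.0161779 at this income.
η = (dQ/dM)·(M/Q) = -0.0161779 × (15207/785.967) = -0.313.

-0.313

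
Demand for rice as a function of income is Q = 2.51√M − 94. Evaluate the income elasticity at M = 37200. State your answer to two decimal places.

0.62

At M = 37200: Q = 390.111.
dQ/dM = 2.51/(2√M) = 0.00650687 at this income.
η = (dQ/dM)·(M/Q) = 0.00650687 × (37200/390.111) = 0.62.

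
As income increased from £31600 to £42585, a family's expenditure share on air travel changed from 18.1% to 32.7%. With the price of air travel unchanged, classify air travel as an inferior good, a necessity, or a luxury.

The budget share rises as income rises, so η > 1.

luxury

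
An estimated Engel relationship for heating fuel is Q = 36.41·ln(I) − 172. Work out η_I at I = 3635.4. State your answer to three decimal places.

At I = 3635.4: Q = 126.506.
dQ/dI = 36.41/I = 0.0100154 at this income.
η = (dQ/dI)·(I/Q) = 0.0100154 × (3635.4/126.506) = 0.288.

0.288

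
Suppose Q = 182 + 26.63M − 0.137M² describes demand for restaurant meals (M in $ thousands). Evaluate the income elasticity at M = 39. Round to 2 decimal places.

At M = 39: Q = 1012.1930.
dQ/dM = 26.63 − 0.274M = 15.94400.
η = (dQ/dM)·(M/Q) = 15.94400 × (39/1012.1930) = 0.61.

0.61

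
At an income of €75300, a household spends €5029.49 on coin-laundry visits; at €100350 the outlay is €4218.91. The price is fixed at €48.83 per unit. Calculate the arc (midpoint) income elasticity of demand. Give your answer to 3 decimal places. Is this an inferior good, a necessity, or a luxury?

With a constant price, Q₁ = 5029.49/48.83 = 103.000 and Q₂ = 4218.91/48.83 = 86.400 (equivalently, work directly with expenditure since P cancels).
Midpoint %ΔQ = (4218.91 − 5029.49)/4624.20 = -0.17529; midpoint %ΔI = (100350 − 75300)/87825 = 0.28523.
η = -0.17529 / 0.28523 = -0.615.
η < 0 ⇒ inferior good.

-0.615 (inferior good)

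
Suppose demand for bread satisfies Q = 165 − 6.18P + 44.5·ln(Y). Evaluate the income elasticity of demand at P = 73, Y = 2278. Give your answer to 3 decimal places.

At P = 73, Y = 2278: Q = 57.892.
Holding P constant, ∂Q/∂Y = 44.5/Y = 0.0195347.
η_Y = (∂Q/∂Y)·(Y/Q) = 0.0195347 × (2278/57.892) = 0.769.

0.769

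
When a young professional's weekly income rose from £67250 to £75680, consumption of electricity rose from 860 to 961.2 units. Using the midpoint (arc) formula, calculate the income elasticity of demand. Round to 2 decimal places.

0.94

ΔQ = 961.2 − 860 = 101.2; midpoint Q̄ = (860 + 961.2)/2 = 910.6.
ΔI = 75680 − 67250 = 8430; midpoint Ī = (67250 + 75680)/2 = 71465.
η = (ΔQ/Q̄) ÷ (ΔI/Ī) = (101.2/910.6) ÷ (8430/71465) = 0.94.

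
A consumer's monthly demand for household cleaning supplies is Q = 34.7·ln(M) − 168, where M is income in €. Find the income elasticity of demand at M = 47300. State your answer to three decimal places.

At M = 47300: Q = 205.520.
dQ/dM = 34.7/M = 0.000733615 at this income.
η = (dQ/dM)·(M/Q) = 0.000733615 × (47300/205.520) = 0.169.

0.169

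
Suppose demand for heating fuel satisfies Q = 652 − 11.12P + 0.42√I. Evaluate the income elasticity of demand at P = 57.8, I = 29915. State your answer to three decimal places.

At P = 57.8, I = 29915: Q = 81.907.
Holding P constant, ∂Q/∂I = 0.42/(2√I) = 0.00121416.
η_I = (∂Q/∂I)·(I/Q) = 0.00121416 × (29915/81.907) = 0.443.

0.443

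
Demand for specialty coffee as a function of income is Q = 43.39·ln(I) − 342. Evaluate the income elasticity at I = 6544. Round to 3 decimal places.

At I = 6544: Q = 39.238.
dQ/dI = 43.39/I = 0.0066305 at this income.
η = (dQ/dI)·(I/Q) = 0.0066305 × (6544/39.238) = 1.106.

1.106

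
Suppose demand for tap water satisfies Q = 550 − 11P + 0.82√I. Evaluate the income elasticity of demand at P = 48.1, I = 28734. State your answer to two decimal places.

0.43

At P = 48.1, I = 28734: Q = 159.899.
Holding P constant, ∂Q/∂I = 0.82/(2√I) = 0.00241872.
η_I = (∂Q/∂I)·(I/Q) = 0.00241872 × (28734/159.899) = 0.43.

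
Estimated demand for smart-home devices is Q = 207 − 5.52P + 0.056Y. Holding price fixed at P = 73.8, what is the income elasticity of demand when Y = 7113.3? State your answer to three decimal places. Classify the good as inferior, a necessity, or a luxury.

2.012 (luxury)

At P = 73.8, Y = 7113.3: Q = 197.969.
Holding P constant, ∂Q/∂Y = 0.056.
η_Y = (∂Q/∂Y)·(Y/Q) = 0.056 × (7113.3/197.969) = 2.012.
Since η > 1, this is a luxury.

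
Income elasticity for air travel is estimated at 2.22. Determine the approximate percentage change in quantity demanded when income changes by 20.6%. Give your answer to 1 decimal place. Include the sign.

45.7%

%ΔQ ≈ η × %ΔI = 2.22 × 20.6% = 45.7%.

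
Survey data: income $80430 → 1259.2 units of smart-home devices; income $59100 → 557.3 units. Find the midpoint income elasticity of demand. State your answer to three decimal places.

ΔQ = 557.3 − 1259.2 = -701.9; midpoint Q̄ = (1259.2 + 557.3)/2 = 908.25.
ΔI = 59100 − 80430 = -21330; midpoint Ī = (80430 + 59100)/2 = 69765.
η = (ΔQ/Q̄) ÷ (ΔI/Ī) = (-701.9/908.25) ÷ (-21330/69765) = 2.528.

2.528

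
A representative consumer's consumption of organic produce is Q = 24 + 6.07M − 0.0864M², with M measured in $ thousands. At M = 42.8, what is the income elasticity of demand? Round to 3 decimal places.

At M = 42.8: Q = 125.5250.
dQ/dM = 6.07 − 0.1728M = -1.32584.
η = (dQ/dM)·(M/Q) = -1.32584 × (42.8/125.5250) = -0.452.

-0.452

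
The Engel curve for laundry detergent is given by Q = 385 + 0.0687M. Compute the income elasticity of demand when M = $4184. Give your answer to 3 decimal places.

At M = 4184: Q = 672.441.
dQ/dM = 0.0687.
η = (dQ/dM)·(M/Q) = 0.0687 × (4184/672.441) = 0.427.

0.427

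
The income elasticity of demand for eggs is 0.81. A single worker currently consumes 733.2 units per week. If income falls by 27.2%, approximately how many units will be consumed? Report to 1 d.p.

571.7

%ΔQ ≈ η × %ΔI = 0.81 × (-27.2%) = -22.032%.
New Q ≈ 733.2 × (1 − 0.22032) = 571.7.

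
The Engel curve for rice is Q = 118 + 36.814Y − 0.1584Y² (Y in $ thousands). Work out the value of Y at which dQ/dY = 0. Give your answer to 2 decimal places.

116.21

dQ/dY = 36.814 − 0.3168Y.
The good is inferior where dQ/dY < 0. Setting dQ/dY = 0 gives Y = 36.814 / 0.3168 = 116.21.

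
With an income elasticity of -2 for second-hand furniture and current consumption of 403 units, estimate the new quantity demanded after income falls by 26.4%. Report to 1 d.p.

%ΔQ ≈ η × %ΔI = -2 × (-26.4%) = 52.8%.
New Q ≈ 403 × (1 + 0.528) = 615.8.

615.8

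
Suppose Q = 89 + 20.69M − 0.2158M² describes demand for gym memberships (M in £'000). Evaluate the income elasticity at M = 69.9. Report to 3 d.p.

-1.378

At M = 69.9: Q = 480.8300.
dQ/dM = 20.69 − 0.4316M = -9.47884.
η = (dQ/dM)·(M/Q) = -9.47884 × (69.9/480.8300) = -1.378.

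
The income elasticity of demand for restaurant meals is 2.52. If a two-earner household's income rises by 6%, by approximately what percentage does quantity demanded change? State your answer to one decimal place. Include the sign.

15.1%

%ΔQ ≈ η × %ΔI = 2.52 × 6% = 15.1%.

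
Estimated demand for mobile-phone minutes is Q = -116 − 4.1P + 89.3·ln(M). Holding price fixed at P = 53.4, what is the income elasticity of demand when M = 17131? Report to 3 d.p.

0.167

At P = 53.4, M = 17131: Q = 535.614.
Holding P constant, ∂Q/∂M = 89.3/M = 0.00521277.
η_M = (∂Q/∂M)·(M/Q) = 0.00521277 × (17131/535.614) = 0.167.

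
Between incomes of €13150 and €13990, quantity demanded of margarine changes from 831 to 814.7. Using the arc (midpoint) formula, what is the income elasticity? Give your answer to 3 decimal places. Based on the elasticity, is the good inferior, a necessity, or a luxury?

-0.320 (inferior good)

ΔQ = 814.7 − 831 = -16.3; midpoint Q̄ = (831 + 814.7)/2 = 822.85.
ΔI = 13990 − 13150 = 840; midpoint Ī = (13150 + 13990)/2 = 13570.
η = (ΔQ/Q̄) ÷ (ΔI/Ī) = (-16.3/822.85) ÷ (840/13570) = -0.320.
η < 0 ⇒ inferior good.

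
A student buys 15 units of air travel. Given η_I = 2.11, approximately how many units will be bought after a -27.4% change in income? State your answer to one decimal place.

6.3

%ΔQ ≈ η × %ΔI = 2.11 × (-27.4%) = -57.814%.
New Q ≈ 15 × (1 − 0.57814) = 6.3.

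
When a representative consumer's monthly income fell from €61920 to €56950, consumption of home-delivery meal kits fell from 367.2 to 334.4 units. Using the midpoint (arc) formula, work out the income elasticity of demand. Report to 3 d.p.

ΔQ = 334.4 − 367.2 = -32.8; midpoint Q̄ = (367.2 + 334.4)/2 = 350.8.
ΔI = 56950 − 61920 = -4970; midpoint Ī = (61920 + 56950)/2 = 59435.
η = (ΔQ/Q̄) ÷ (ΔI/Ī) = (-32.8/350.8) ÷ (-4970/59435) = 1.118.

1.118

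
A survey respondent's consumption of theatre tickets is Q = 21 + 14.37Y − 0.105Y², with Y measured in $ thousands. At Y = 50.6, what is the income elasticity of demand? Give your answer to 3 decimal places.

At Y = 50.6: Q = 479.2842.
dQ/dY = 14.37 − 0.21Y = 3.74400.
η = (dQ/dY)·(Y/Q) = 3.74400 × (50.6/479.2842) = 0.395.

0.395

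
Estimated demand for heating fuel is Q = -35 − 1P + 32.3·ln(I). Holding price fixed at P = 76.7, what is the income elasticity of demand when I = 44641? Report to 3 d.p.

0.138

At P = 76.7, I = 44641: Q = 234.117.
Holding P constant, ∂Q/∂I = 32.3/I = 0.00072355.
η_I = (∂Q/∂I)·(I/Q) = 0.00072355 × (44641/234.117) = 0.138.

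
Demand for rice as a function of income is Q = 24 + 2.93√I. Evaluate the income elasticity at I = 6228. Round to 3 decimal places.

At I = 6228: Q = 255.229.
dQ/dI = 2.93/(2√I) = 0.0185636 at this income.
η = (dQ/dI)·(I/Q) = 0.0185636 × (6228/255.229) = 0.453.

0.453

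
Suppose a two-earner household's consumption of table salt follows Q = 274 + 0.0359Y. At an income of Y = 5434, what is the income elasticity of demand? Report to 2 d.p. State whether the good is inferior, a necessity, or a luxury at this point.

0.42 (necessity)

At Y = 5434: Q = 469.081.
dQ/dY = 0.0359.
η = (dQ/dY)·(Y/Q) = 0.0359 × (5434/469.081) = 0.42.
Since 0 < η < 1, the good is a necessity.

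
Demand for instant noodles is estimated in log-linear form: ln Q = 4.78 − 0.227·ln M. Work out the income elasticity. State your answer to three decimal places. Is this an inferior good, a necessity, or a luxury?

-0.227 (inferior good)

In a log-linear demand, the coefficient on ln M is the income elasticity.
So η = -0.227.
η < 0 ⇒ inferior good.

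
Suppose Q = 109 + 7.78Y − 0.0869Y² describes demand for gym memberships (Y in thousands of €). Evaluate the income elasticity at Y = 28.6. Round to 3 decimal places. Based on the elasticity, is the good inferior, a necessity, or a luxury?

0.309 (necessity)

At Y = 28.6: Q = 260.4273.
dQ/dY = 7.78 − 0.1738Y = 2.80932.
η = (dQ/dY)·(Y/Q) = 2.80932 × (28.6/260.4273) = 0.309.
0 < η < 1 ⇒ necessity.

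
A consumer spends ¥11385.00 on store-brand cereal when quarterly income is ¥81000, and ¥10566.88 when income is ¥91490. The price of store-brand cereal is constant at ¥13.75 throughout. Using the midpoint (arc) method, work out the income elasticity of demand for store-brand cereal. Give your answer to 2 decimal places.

-0.61

With a constant price, Q₁ = 11385.00/13.75 = 828.000 and Q₂ = 10566.88/13.75 = 768.500 (equivalently, work directly with expenditure since P cancels).
Midpoint %ΔQ = (10566.88 − 11385.00)/10975.94 = -0.07454; midpoint %ΔI = (91490 − 81000)/86245 = 0.12163.
η = -0.07454 / 0.12163 = -0.61.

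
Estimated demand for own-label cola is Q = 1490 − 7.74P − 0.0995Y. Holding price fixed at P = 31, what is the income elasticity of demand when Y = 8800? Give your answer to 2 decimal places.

-2.34

At P = 31, Y = 8800: Q = 374.460.
Holding P constant, ∂Q/∂Y = −0.0995.
η_Y = (∂Q/∂Y)·(Y/Q) = -0.0995 × (8800/374.460) = -2.34.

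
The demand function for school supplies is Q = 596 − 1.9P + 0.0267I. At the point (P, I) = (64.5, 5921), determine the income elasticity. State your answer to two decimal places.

At P = 64.5, I = 5921: Q = 631.541.
Holding P constant, ∂Q/∂I = 0.0267.
η_I = (∂Q/∂I)·(I/Q) = 0.0267 × (5921/631.541) = 0.25.

0.25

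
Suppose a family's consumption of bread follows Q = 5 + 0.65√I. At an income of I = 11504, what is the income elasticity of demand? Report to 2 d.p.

At I = 11504: Q = 74.717.
dQ/dI = 0.65/(2√I) = 0.00303011 at this income.
η = (dQ/dI)·(I/Q) = 0.00303011 × (11504/74.717) = 0.47.

0.47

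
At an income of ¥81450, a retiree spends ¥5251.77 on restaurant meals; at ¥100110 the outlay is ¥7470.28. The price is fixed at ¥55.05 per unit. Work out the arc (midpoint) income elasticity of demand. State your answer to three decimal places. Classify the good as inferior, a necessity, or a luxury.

With a constant price, Q₁ = 5251.77/55.05 = 95.400 and Q₂ = 7470.28/55.05 = 135.700 (equivalently, work directly with expenditure since P cancels).
Midpoint %ΔQ = (7470.28 − 5251.77)/6361.03 = 0.34877; midpoint %ΔI = (100110 − 81450)/90780 = 0.20555.
η = 0.34877 / 0.20555 = 1.697.
η > 1 ⇒ luxury.

1.697 (luxury)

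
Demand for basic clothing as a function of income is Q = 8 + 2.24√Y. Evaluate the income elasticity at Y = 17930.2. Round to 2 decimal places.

0.49

At Y = 17930.2: Q = 307.944.
dQ/dY = 2.24/(2√Y) = 0.00836422 at this income.
η = (dQ/dY)·(Y/Q) = 0.00836422 × (17930.2/307.944) = 0.49.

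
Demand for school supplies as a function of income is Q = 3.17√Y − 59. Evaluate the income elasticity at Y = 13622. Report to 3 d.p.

0.595

At Y = 13622: Q = 310.981.
dQ/dY = 3.17/(2√Y) = 0.0135803 at this income.
η = (dQ/dY)·(Y/Q) = 0.0135803 × (13622/310.981) = 0.595.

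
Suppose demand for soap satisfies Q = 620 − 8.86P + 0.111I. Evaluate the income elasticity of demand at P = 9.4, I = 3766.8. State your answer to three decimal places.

0.438

At P = 9.4, I = 3766.8: Q = 954.831.
Holding P constant, ∂Q/∂I = 0.111.
η_I = (∂Q/∂I)·(I/Q) = 0.111 × (3766.8/954.831) = 0.438.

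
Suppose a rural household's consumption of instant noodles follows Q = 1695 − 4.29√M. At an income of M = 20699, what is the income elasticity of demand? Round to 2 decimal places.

At M = 20699: Q = 1077.791.
dQ/dM = -4.29/(2√M) = -0.0149091 at this income.
η = (dQ/dM)·(M/Q) = -0.0149091 × (20699/1077.791) = -0.29.

-0.29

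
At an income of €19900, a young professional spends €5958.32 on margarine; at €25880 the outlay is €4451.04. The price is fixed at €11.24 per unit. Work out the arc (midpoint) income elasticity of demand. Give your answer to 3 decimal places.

-1.109

With a constant price, Q₁ = 5958.32/11.24 = 530.100 and Q₂ = 4451.04/11.24 = 396.000 (equivalently, work directly with expenditure since P cancels).
Midpoint %ΔQ = (4451.04 − 5958.32)/5204.68 = -0.28960; midpoint %ΔI = (25880 − 19900)/22890 = 0.26125.
η = -0.28960 / 0.26125 = -1.109.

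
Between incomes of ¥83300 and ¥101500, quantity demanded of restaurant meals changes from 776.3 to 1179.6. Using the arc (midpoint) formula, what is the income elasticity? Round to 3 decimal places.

ΔQ = 1179.6 − 776.3 = 403.3; midpoint Q̄ = (776.3 + 1179.6)/2 = 977.95.
ΔI = 101500 − 83300 = 18200; midpoint Ī = (83300 + 101500)/2 = 92400.
η = (ΔQ/Q̄) ÷ (ΔI/Ī) = (403.3/977.95) ÷ (18200/92400) = 2.094.

2.094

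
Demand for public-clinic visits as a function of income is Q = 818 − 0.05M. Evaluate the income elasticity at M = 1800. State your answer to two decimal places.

At M = 1800: Q = 728.000.
dQ/dM = −0.05.
η = (dQ/dM)·(M/Q) = -0.05 × (1800/728.000) = -0.12.

-0.12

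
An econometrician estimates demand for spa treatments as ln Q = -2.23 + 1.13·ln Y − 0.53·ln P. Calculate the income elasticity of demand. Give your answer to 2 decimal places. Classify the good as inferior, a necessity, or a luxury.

In a log-linear demand, the coefficient on ln Y is the income elasticity.
So η = 1.13.
η > 1 ⇒ luxury.

1.13 (luxury)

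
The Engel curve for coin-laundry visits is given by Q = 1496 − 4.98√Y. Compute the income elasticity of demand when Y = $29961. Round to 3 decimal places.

At Y = 29961: Q = 634.000.
dQ/dY = -4.98/(2√Y) = -0.0143854 at this income.
η = (dQ/dY)·(Y/Q) = -0.0143854 × (29961/634.000) = -0.680.

-0.680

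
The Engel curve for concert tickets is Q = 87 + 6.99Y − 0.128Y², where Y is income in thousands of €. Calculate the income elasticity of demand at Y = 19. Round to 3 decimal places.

At Y = 19: Q = 173.6020.
dQ/dY = 6.99 − 0.256Y = 2.12600.
η = (dQ/dY)·(Y/Q) = 2.12600 × (19/173.6020) = 0.233.

0.233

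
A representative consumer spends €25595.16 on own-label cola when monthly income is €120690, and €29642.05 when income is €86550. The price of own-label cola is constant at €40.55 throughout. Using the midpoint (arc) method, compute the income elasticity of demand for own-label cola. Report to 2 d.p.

With a constant price, Q₁ = 25595.16/40.55 = 631.200 and Q₂ = 29642.05/40.55 = 731.000 (equivalently, work directly with expenditure since P cancels).
Midpoint %ΔQ = (29642.05 − 25595.16)/27618.61 = 0.14653; midpoint %ΔI = (86550 − 120690)/103620 = -0.32947.
η = 0.14653 / -0.32947 = -0.44.

-0.44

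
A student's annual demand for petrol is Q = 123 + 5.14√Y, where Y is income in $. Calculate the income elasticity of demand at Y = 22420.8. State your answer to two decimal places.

At Y = 22420.8: Q = 892.642.
dQ/dY = 5.14/(2√Y) = 0.0171636 at this income.
η = (dQ/dY)·(Y/Q) = 0.0171636 × (22420.8/892.642) = 0.43.

0.43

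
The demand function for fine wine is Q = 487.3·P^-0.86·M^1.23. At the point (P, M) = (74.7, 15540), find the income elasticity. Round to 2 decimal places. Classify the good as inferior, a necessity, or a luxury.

1.23 (luxury)

For a multiplicative demand Q = A·P^α·M^β, the income elasticity is β everywhere.
Here β = 1.23, so η = 1.23.
Since η > 1, this is a luxury.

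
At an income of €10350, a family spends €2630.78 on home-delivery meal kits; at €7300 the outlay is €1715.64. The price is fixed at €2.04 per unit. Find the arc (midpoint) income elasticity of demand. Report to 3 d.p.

With a constant price, Q₁ = 2630.78/2.04 = 1289.598 and Q₂ = 1715.64/2.04 = 841.000 (equivalently, work directly with expenditure since P cancels).
Midpoint %ΔQ = (1715.64 − 2630.78)/2173.21 = -0.42110; midpoint %ΔI = (7300 − 10350)/8825 = -0.34561.
η = -0.42110 / -0.34561 = 1.218.

1.218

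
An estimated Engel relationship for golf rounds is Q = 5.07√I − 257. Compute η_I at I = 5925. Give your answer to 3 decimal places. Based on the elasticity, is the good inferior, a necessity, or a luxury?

1.464 (luxury)

At I = 5925: Q = 133.258.
dQ/dI = 5.07/(2√I) = 0.0329332 at this income.
η = (dQ/dI)·(I/Q) = 0.0329332 × (5925/133.258) = 1.464.
Since η > 1, the good is a luxury.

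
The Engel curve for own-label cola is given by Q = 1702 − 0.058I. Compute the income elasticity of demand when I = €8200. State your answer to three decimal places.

-0.388

At I = 8200: Q = 1226.400.
dQ/dI = −0.058.
η = (dQ/dI)·(I/Q) = -0.058 × (8200/1226.400) = -0.388.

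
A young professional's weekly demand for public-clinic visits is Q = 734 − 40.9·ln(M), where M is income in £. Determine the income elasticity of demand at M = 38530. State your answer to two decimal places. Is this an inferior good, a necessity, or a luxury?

-0.14 (inferior good)

At M = 38530: Q = 302.129.
dQ/dM = -40.9/M = -0.00106151 at this income.
η = (dQ/dM)·(M/Q) = -0.00106151 × (38530/302.129) = -0.14.
Since η < 0, the good is an inferior good.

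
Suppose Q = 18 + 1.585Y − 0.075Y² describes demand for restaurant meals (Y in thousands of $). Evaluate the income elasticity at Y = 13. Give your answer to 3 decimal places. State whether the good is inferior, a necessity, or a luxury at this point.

-0.183 (inferior good)

At Y = 13: Q = 25.9300.
dQ/dY = 1.585 − 0.15Y = -0.36500.
η = (dQ/dY)·(Y/Q) = -0.36500 × (13/25.9300) = -0.183.
η < 0 ⇒ inferior good.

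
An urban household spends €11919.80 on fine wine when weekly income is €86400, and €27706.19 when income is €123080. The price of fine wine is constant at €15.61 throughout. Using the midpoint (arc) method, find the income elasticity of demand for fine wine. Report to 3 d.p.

2.275

With a constant price, Q₁ = 11919.80/15.61 = 763.600 and Q₂ = 27706.19/15.61 = 1774.900 (equivalently, work directly with expenditure since P cancels).
Midpoint %ΔQ = (27706.19 − 11919.80)/19813.00 = 0.79677; midpoint %ΔI = (123080 − 86400)/104740 = 0.35020.
η = 0.79677 / 0.35020 = 2.275.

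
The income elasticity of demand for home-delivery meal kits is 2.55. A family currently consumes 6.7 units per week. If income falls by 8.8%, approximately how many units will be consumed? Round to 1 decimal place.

5.2

%ΔQ ≈ η × %ΔI = 2.55 × (-8.8%) = -22.44%.
New Q ≈ 6.7 × (1 − 0.2244) = 5.2.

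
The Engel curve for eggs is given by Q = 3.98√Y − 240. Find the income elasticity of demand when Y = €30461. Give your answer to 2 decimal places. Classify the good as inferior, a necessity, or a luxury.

0.76 (necessity)

At Y = 30461: Q = 454.633.
dQ/dY = 3.98/(2√Y) = 0.011402 at this income.
η = (dQ/dY)·(Y/Q) = 0.011402 × (30461/454.633) = 0.76.
Since 0 < η < 1, the good is a necessity.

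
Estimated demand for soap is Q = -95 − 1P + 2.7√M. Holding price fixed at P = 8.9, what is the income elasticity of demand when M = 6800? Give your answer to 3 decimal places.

At P = 8.9, M = 6800: Q = 118.748.
Holding P constant, ∂Q/∂M = 2.7/(2√M) = 0.0163712.
η_M = (∂Q/∂M)·(M/Q) = 0.0163712 × (6800/118.748) = 0.937.

0.937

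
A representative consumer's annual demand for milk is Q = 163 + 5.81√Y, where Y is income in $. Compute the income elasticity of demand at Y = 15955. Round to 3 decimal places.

At Y = 15955: Q = 896.879.
dQ/dY = 5.81/(2√Y) = 0.0229984 at this income.
η = (dQ/dY)·(Y/Q) = 0.0229984 × (15955/896.879) = 0.409.

0.409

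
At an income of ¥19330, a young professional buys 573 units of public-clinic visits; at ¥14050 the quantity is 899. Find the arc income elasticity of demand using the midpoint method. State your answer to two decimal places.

-1.40

ΔQ = 899 − 573 = 326; midpoint Q̄ = (573 + 899)/2 = 736.
ΔI = 14050 − 19330 = -5280; midpoint Ī = (19330 + 14050)/2 = 16690.
η = (ΔQ/Q̄) ÷ (ΔI/Ī) = (326/736) ÷ (-5280/16690) = -1.40.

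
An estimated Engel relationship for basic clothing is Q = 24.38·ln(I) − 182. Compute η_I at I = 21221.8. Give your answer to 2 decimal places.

0.40

At I = 21221.8: Q = 60.893.
dQ/dI = 24.38/I = 0.00114882 at this income.
η = (dQ/dI)·(I/Q) = 0.00114882 × (21221.8/60.893) = 0.40.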